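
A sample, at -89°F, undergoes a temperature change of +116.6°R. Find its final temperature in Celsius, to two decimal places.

Initial temperature in Celsius: (-89 - 32) × 5/9 = -67.2222°C.
The 116.6°R change is an interval, so only the factor 5/9 applies: +116.6 × 5/9 = +64.7778°C.
Final Celsius temperature: -67.2222 + 64.7778 = -2.4444°C.

-2.44°C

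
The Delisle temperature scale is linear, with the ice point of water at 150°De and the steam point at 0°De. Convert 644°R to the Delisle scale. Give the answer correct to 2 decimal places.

23.06°De

First in Celsius: (644 - 491.67) × 5/9 = 84.6278°C.
Linearly onto the Delisle scale: 150 + (84.6278 / 100) × (0 - 150) = 23.06°De.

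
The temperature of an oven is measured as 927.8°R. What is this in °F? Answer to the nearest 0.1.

468.1°F

In Celsius: (927.8 - 491.67) × 5/9 = 242.2944°C.
In Fahrenheit: 242.2944 × 1.8 + 32 = 468.1°F.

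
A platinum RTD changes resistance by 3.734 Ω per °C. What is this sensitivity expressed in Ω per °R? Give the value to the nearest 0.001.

Since only a temperature interval is involved, the additive offset between the scales drops out.
A change of 1°R is a change of 5/9°C, so per °R the value is 3.734 × 5/9 = 2.074.

2.074 Ω per °R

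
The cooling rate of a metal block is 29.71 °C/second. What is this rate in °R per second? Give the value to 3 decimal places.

53.478 °R/second

The quantity depends on a temperature interval, so only the ratio of degree sizes applies; the offset between the scales is irrelevant.
A change of 1°C is a change of 1.8°R, so 29.71 × 1.8 = 53.478.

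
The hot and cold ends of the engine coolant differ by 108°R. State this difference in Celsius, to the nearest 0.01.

60.00°C

Only the scale ratio 5/9 matters for a change in temperature.
108 × 5/9 = 60.00.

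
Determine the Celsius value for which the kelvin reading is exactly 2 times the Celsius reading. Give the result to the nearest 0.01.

273.15°C

Let C be the Celsius reading. The kelvin reading is K = 1·C + 273.15.
Require K = 2·C: 1·C + 273.15 = 2·C.
(-1)·C = -273.15  ⇒  C = 273.15.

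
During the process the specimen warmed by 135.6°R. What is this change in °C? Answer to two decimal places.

75.33°C

An interval of 1°R corresponds to 5/9°C.
135.6 × 5/9 = 75.33.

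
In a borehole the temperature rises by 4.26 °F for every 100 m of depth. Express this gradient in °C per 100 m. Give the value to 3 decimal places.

The quantity depends on a temperature interval, so only the ratio of degree sizes applies; the offset between the scales is irrelevant.
A change of 1°F is a change of 5/9°C, so 4.26 × 5/9 = 2.367.

2.367 °C/100 m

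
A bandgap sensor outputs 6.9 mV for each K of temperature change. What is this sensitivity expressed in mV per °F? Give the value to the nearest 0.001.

The quantity depends on a temperature interval, so only the ratio of degree sizes applies; the offset between the scales is irrelevant.
A change of 1°F is a change of 5/9 K, so per °F the value is 6.9 × 5/9 = 3.833.

3.833 mV per °F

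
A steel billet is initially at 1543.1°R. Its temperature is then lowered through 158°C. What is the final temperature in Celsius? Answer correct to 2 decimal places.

426.13°C

Initial temperature in Celsius: (1543.1 - 491.67) × 5/9 = 584.1278°C.
Final Celsius temperature: 584.1278 - 158.0000 = 426.1278°C.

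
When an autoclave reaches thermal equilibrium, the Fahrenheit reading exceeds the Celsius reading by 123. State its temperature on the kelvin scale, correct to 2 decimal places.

Let x be the Fahrenheit reading; then the Celsius reading is 5/9·x - 17.7778.
(5/9·x - 17.7778) - x = -123  ⇒  (-4/9)·x = -105.222  ⇒  x = 236.7500°F.
In Celsius: (236.75 - 32) × 5/9 = 113.7500°C.
In kelvin: 113.7500 + 273.15 = 386.90 K.

386.90 K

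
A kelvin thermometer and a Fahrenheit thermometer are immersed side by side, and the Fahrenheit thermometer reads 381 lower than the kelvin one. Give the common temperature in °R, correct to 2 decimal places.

Let x be the kelvin reading; then the Fahrenheit reading is 1.8·x - 459.67.
(1.8·x - 459.67) - x = -381  ⇒  (0.8)·x = 78.67  ⇒  x = 98.3375 K.
In Celsius: 98.3375 - 273.15 = -174.8125°C.
In Rankine: -174.8125 × 1.8 + 491.67 = 177.01°R.

177.01°R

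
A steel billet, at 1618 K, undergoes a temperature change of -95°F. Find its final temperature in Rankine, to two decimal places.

2817.40°R

Initial temperature in Celsius: 1618 - 273.15 = 1344.8500°C.
The 95°F change is an interval, so only the factor 5/9 applies: -95 × 5/9 = -52.7778°C.
Final Celsius temperature: 1344.8500 - 52.7778 = 1292.0722°C.
In Rankine: 1292.0722 × 1.8 + 491.67 = 2817.40°R.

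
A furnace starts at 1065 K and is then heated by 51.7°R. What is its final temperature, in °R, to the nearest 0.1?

1968.7°R

Initial temperature in Celsius: 1065 - 273.15 = 791.8500°C.
The 51.7°R change is an interval, so only the factor 5/9 applies: +51.7 × 5/9 = +28.7222°C.
Final Celsius temperature: 791.8500 + 28.7222 = 820.5722°C.
In Rankine: 820.5722 × 1.8 + 491.67 = 1968.7°R.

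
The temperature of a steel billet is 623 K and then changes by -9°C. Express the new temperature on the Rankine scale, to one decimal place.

Initial temperature in Celsius: 623 - 273.15 = 349.8500°C.
Final Celsius temperature: 349.8500 - 9.0000 = 340.8500°C.
In Rankine: 340.8500 × 1.8 + 491.67 = 1105.2°R.

1105.2°R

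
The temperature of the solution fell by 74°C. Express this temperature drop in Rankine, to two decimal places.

133.20°R

Only the scale ratio 1.8 matters for a change in temperature.
74 × 1.8 = 133.20.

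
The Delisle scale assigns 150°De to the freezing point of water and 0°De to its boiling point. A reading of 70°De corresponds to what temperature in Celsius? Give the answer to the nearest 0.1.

Linear interpolation between the fixed points: C = (70 - 150) × 100 / (0 - 150) = 53.3333°C.

53.3°C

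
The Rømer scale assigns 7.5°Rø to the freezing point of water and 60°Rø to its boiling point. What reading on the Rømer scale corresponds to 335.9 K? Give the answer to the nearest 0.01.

First in Celsius: 335.9 - 273.15 = 62.7500°C.
Linearly onto the Rømer scale: 7.5 + (62.7500 / 100) × (60 - 7.5) = 40.44°Rø.

40.44°Rø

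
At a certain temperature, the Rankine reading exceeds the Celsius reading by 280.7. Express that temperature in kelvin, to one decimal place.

9.4 K

Let x be the Rankine reading; then the Celsius reading is 5/9·x - 273.15.
(5/9·x - 273.15) - x = -280.7  ⇒  (-4/9)·x = -7.55  ⇒  x = 16.9875°R.
In Celsius: (16.9875 - 491.67) × 5/9 = -263.7125°C.
In kelvin: -263.7125 + 273.15 = 9.4 K.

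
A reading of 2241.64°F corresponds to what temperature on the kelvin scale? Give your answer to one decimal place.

1500.7 K

In Celsius: (2241.64 - 32) × 5/9 = 1227.5778°C.
In kelvin: 1227.5778 + 273.15 = 1500.7 K.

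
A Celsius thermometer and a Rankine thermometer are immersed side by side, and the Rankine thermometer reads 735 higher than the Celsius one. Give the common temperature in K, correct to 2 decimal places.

577.31 K

Let x be the Celsius reading; then the Rankine reading is 1.8·x + 491.67.
(1.8·x + 491.67) - x = 735  ⇒  (0.8)·x = 243.33  ⇒  x = 304.1625°C.
In kelvin: 304.1625 + 273.15 = 577.31 K.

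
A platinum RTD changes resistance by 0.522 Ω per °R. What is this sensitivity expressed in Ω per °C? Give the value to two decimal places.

0.94 Ω per °C

Since only a temperature interval is involved, the additive offset between the scales drops out.
A change of 1°C is a change of 1.8°R, so per °C the value is 0.522 × 1.8 = 0.94.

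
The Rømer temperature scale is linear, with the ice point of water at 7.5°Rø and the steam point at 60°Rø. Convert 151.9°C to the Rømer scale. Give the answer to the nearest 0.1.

Linearly onto the Rømer scale: 7.5 + (151.9000 / 100) × (60 - 7.5) = 87.2°Rø.

87.2°Rø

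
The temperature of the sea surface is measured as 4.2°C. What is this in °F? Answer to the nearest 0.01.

In Fahrenheit: 4.2000 × 1.8 + 32 = 39.56°F.

39.56°F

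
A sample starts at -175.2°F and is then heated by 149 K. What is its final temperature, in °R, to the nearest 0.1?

552.7°R

Initial temperature in Celsius: (-175.2 - 32) × 5/9 = -115.1111°C.
The 149 K change is an interval; Kelvin and Celsius degrees are the same size, so ΔC = +149°C.
Final Celsius temperature: -115.1111 + 149.0000 = 33.8889°C.
In Rankine: 33.8889 × 1.8 + 491.67 = 552.7°R.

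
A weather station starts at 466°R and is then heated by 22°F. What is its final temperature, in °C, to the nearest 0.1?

Initial temperature in Celsius: (466 - 491.67) × 5/9 = -14.2611°C.
The 22°F change is an interval, so only the factor 5/9 applies: +22 × 5/9 = +12.2222°C.
Final Celsius temperature: -14.2611 + 12.2222 = -2.0389°C.

-2.0°C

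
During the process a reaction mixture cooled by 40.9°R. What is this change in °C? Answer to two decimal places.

Only the scale ratio 5/9 matters for a change in temperature.
40.9 × 5/9 = 22.72.

22.72°C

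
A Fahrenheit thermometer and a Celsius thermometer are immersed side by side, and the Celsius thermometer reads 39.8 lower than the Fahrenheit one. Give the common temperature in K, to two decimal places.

Let x be the Fahrenheit reading; then the Celsius reading is 5/9·x - 17.7778.
(5/9·x - 17.7778) - x = -39.8  ⇒  (-4/9)·x = -22.0222  ⇒  x = 49.5500°F.
In Celsius: (49.55 - 32) × 5/9 = 9.7500°C.
In kelvin: 9.7500 + 273.15 = 282.90 K.

282.90 K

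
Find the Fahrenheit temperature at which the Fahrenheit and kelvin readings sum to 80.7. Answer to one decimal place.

-112.3°F

Let F be the Fahrenheit reading. The kelvin reading is K = 5/9·F + 255.372.
Require F + K = 80.7: (14/9)·F + 255.372 = 80.7.
F = (80.7 - 255.372) / (14/9) = -112.3.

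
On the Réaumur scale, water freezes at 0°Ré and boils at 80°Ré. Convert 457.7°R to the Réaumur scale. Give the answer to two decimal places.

First in Celsius: (457.7 - 491.67) × 5/9 = -18.8722°C.
Linearly onto the Réaumur scale: 0 + (-18.8722 / 100) × (80 - 0) = -15.10°Ré.

-15.10°Ré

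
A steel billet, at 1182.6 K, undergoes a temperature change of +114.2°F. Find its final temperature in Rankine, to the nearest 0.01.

2242.88°R

Initial temperature in Celsius: 1182.6 - 273.15 = 909.4500°C.
The 114.2°F change is an interval, so only the factor 5/9 applies: +114.2 × 5/9 = +63.4444°C.
Final Celsius temperature: 909.4500 + 63.4444 = 972.8944°C.
In Rankine: 972.8944 × 1.8 + 491.67 = 2242.88°R.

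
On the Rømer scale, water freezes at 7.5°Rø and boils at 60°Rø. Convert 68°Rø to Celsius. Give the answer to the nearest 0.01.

Linear interpolation between the fixed points: C = (68 - 7.5) × 100 / (60 - 7.5) = 115.2381°C.

115.24°C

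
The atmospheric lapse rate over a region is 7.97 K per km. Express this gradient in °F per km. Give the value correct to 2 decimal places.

14.35 °F/km

Since only a temperature interval is involved, the additive offset between the scales drops out.
A change of 1 K is a change of 1.8°F, so 7.97 × 1.8 = 14.35.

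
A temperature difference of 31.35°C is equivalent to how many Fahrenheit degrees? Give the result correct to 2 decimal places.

For a temperature interval the offset drops out; only the factor 1.8 applies.
31.35 × 1.8 = 56.43.

56.43°F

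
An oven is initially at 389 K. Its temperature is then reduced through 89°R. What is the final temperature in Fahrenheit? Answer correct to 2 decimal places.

151.53°F

Initial temperature in Celsius: 389 - 273.15 = 115.8500°C.
The 89°R change is an interval, so only the factor 5/9 applies: -89 × 5/9 = -49.4444°C.
Final Celsius temperature: 115.8500 - 49.4444 = 66.4056°C.
In Fahrenheit: 66.4056 × 1.8 + 32 = 151.53°F.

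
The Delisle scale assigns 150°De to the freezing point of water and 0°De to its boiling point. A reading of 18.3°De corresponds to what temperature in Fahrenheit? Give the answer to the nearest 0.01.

190.04°F

Linear interpolation between the fixed points: C = (18.3 - 150) × 100 / (0 - 150) = 87.8000°C.
Then 87.8000 × 1.8 + 32 = 190.04°F.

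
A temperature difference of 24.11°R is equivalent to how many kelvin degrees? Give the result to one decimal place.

13.4 K

Only the scale ratio 5/9 matters for a change in temperature.
24.11 × 5/9 = 13.4.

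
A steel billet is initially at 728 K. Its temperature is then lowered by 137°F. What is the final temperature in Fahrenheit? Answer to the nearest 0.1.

713.7°F

Initial temperature in Celsius: 728 - 273.15 = 454.8500°C.
The 137°F change is an interval, so only the factor 5/9 applies: -137 × 5/9 = -76.1111°C.
Final Celsius temperature: 454.8500 - 76.1111 = 378.7389°C.
In Fahrenheit: 378.7389 × 1.8 + 32 = 713.7°F.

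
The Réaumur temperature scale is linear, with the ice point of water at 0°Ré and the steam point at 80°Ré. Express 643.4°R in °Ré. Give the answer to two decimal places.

67.44°Ré

First in Celsius: (643.4 - 491.67) × 5/9 = 84.2944°C.
Linearly onto the Réaumur scale: 0 + (84.2944 / 100) × (80 - 0) = 67.44°Ré.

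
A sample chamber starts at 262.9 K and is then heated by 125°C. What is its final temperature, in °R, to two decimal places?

698.22°R

Initial temperature in Celsius: 262.9 - 273.15 = -10.2500°C.
Final Celsius temperature: -10.2500 + 125.0000 = 114.7500°C.
In Rankine: 114.7500 × 1.8 + 491.67 = 698.22°R.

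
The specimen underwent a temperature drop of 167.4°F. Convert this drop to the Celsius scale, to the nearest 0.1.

93.0°C

An interval of 1°F corresponds to 5/9°C.
167.4 × 5/9 = 93.0.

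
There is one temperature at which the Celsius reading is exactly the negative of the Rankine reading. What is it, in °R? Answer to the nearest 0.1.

Let R be the Rankine reading. The Celsius reading is C = 5/9·R - 273.15.
Require C = -1·R: 5/9·R - 273.15 = -1·R.
(14/9)·R = 273.15  ⇒  R = 175.6.

175.6°R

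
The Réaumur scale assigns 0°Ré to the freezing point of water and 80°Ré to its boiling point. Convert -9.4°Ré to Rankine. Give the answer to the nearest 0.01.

Linear interpolation between the fixed points: C = (-9.4 - 0) × 100 / (80 - 0) = -11.7500°C.
Then -11.7500 × 1.8 + 491.67 = 470.52°R.

470.52°R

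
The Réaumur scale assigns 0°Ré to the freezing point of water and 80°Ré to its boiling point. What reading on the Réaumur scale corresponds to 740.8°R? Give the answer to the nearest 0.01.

First in Celsius: (740.8 - 491.67) × 5/9 = 138.4056°C.
Linearly onto the Réaumur scale: 0 + (138.4056 / 100) × (80 - 0) = 110.72°Ré.

110.72°Ré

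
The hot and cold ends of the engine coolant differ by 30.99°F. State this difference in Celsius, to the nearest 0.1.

17.2°C

An interval of 1°F corresponds to 5/9°C.
30.99 × 5/9 = 17.2.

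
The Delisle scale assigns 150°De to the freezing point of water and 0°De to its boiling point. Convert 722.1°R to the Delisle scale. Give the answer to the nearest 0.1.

-42.0°De

First in Celsius: (722.1 - 491.67) × 5/9 = 128.0167°C.
Linearly onto the Delisle scale: 150 + (128.0167 / 100) × (0 - 150) = -42.0°De.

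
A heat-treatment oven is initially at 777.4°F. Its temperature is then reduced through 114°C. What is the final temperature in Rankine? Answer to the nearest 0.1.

Initial temperature in Celsius: (777.4 - 32) × 5/9 = 414.1111°C.
Final Celsius temperature: 414.1111 - 114.0000 = 300.1111°C.
In Rankine: 300.1111 × 1.8 + 491.67 = 1031.9°R.

1031.9°R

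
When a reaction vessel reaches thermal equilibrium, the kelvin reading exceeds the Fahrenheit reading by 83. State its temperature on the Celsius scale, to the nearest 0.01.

Let x be the Fahrenheit reading; then the kelvin reading is 5/9·x + 255.372.
(5/9·x + 255.372) - x = 83  ⇒  (-4/9)·x = -172.372  ⇒  x = 387.8375°F.
In Celsius: (387.8375 - 32) × 5/9 = 197.69°C.

197.69°C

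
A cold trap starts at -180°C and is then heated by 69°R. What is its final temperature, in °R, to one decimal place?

The 69°R change is an interval, so only the factor 5/9 applies: +69 × 5/9 = +38.3333°C.
Final Celsius temperature: -180.0000 + 38.3333 = -141.6667°C.
In Rankine: -141.6667 × 1.8 + 491.67 = 236.7°R.

236.7°R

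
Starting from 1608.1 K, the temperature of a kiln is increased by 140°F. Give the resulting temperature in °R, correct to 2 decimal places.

3034.58°R

Initial temperature in Celsius: 1608.1 - 273.15 = 1334.9500°C.
The 140°F change is an interval, so only the factor 5/9 applies: +140 × 5/9 = +77.7778°C.
Final Celsius temperature: 1334.9500 + 77.7778 = 1412.7278°C.
In Rankine: 1412.7278 × 1.8 + 491.67 = 3034.58°R.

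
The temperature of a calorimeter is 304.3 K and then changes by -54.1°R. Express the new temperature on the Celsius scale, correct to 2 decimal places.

1.09°C

Initial temperature in Celsius: 304.3 - 273.15 = 31.1500°C.
The 54.1°R change is an interval, so only the factor 5/9 applies: -54.1 × 5/9 = -30.0556°C.
Final Celsius temperature: 31.1500 - 30.0556 = 1.0944°C.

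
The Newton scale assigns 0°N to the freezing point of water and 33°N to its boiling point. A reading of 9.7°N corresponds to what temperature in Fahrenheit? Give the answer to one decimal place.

Linear interpolation between the fixed points: C = (9.7 - 0) × 100 / (33 - 0) = 29.3939°C.
Then 29.3939 × 1.8 + 32 = 84.9°F.

84.9°F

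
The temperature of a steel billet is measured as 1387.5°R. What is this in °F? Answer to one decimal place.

927.8°F

In Celsius: (1387.5 - 491.67) × 5/9 = 497.6833°C.
In Fahrenheit: 497.6833 × 1.8 + 32 = 927.8°F.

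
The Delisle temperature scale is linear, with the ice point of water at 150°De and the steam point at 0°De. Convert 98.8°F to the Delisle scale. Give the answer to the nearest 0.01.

94.33°De

First in Celsius: (98.8 - 32) × 5/9 = 37.1111°C.
Linearly onto the Delisle scale: 150 + (37.1111 / 100) × (0 - 150) = 94.33°De.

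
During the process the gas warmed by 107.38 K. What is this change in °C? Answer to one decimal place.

107.4°C

Kelvin and Celsius degrees are the same size, so the interval is unchanged: 107.4.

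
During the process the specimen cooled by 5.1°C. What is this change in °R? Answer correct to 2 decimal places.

9.18°R

Only the scale ratio 1.8 matters for a change in temperature.
5.1 × 1.8 = 9.18.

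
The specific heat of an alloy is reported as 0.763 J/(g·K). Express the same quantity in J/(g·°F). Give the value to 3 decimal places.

0.424 J/(g·°F)

The quantity depends on a temperature interval, so only the ratio of degree sizes applies; the offset between the scales is irrelevant.
A change of 1°F is a change of 5/9 K, so per °F the value is 0.763 × 5/9 = 0.424.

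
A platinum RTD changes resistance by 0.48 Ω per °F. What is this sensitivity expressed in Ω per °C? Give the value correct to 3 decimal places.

The quantity depends on a temperature interval, so only the ratio of degree sizes applies; the offset between the scales is irrelevant.
A change of 1°C is a change of 1.8°F, so per °C the value is 0.48 × 1.8 = 0.864.

0.864 Ω per °C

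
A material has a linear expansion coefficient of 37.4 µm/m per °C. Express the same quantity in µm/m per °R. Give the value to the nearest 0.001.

20.778 µm/m per °R

The quantity depends on a temperature interval, so only the ratio of degree sizes applies; the offset between the scales is irrelevant.
A change of 1°R is a change of 5/9°C, so per °R the value is 37.4 × 5/9 = 20.778.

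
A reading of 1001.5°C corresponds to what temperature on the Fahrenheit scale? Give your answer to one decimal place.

In Fahrenheit: 1001.5000 × 1.8 + 32 = 1834.7°F.

1834.7°F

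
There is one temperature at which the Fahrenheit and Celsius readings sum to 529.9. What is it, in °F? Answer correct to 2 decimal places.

Let F be the Fahrenheit reading. The Celsius reading is C = 5/9·F - 17.7778.
Require F + C = 529.9: (14/9)·F - 17.7778 = 529.9.
F = (529.9 + 17.7778) / (14/9) = 352.08.

352.08°F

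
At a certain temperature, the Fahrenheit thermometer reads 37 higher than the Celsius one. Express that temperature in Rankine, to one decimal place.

502.9°R

Let x be the Celsius reading; then the Fahrenheit reading is 1.8·x + 32.
(1.8·x + 32) - x = 37  ⇒  (0.8)·x = 5  ⇒  x = 6.2500°C.
In Rankine: 6.2500 × 1.8 + 491.67 = 502.9°R.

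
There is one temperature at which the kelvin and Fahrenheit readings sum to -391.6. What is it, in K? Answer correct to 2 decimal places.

Let K be the kelvin reading. The Fahrenheit reading is F = 1.8·K - 459.67.
Require K + F = -391.6: (2.8)·K - 459.67 = -391.6.
K = (-391.6 + 459.67) / (2.8) = 24.31.

24.31 K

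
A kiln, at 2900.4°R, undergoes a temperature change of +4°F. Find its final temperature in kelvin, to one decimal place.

Initial temperature in Celsius: (2900.4 - 491.67) × 5/9 = 1338.1833°C.
The 4°F change is an interval, so only the factor 5/9 applies: +4 × 5/9 = +2.2222°C.
Final Celsius temperature: 1338.1833 + 2.2222 = 1340.4056°C.
In kelvin: 1340.4056 + 273.15 = 1613.6 K.

1613.6 K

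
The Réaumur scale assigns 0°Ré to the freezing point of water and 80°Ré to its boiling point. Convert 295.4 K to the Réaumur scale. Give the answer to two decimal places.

17.80°Ré

First in Celsius: 295.4 - 273.15 = 22.2500°C.
Linearly onto the Réaumur scale: 0 + (22.2500 / 100) × (80 - 0) = 17.80°Ré.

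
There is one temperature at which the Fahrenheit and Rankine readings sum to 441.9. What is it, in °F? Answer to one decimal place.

-8.9°F

Let F be the Fahrenheit reading. The Rankine reading is R = 1·F + 459.67.
Require F + R = 441.9: (2)·F + 459.67 = 441.9.
F = (441.9 - 459.67) / (2) = -8.9.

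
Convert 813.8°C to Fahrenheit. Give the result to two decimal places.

1496.84°F

In Fahrenheit: 813.8000 × 1.8 + 32 = 1496.84°F.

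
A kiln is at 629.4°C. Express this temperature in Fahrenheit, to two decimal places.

1164.92°F

In Fahrenheit: 629.4000 × 1.8 + 32 = 1164.92°F.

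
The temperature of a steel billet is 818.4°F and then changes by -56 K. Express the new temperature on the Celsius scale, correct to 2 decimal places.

380.89°C

Initial temperature in Celsius: (818.4 - 32) × 5/9 = 436.8889°C.
The 56 K change is an interval; Kelvin and Celsius degrees are the same size, so ΔC = -56°C.
Final Celsius temperature: 436.8889 - 56.0000 = 380.8889°C.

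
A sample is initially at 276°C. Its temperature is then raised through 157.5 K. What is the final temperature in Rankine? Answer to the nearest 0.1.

The 157.5 K change is an interval; Kelvin and Celsius degrees are the same size, so ΔC = +157.5°C.
Final Celsius temperature: 276.0000 + 157.5000 = 433.5000°C.
In Rankine: 433.5000 × 1.8 + 491.67 = 1272.0°R.

1272.0°R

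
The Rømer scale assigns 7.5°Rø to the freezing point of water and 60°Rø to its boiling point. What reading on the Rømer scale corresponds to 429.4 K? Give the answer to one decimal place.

First in Celsius: 429.4 - 273.15 = 156.2500°C.
Linearly onto the Rømer scale: 7.5 + (156.2500 / 100) × (60 - 7.5) = 89.5°Rø.

89.5°Rø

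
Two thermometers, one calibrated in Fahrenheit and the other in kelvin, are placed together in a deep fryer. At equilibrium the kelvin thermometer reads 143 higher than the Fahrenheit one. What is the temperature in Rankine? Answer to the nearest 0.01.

712.51°R

Let x be the Fahrenheit reading; then the kelvin reading is 5/9·x + 255.372.
(5/9·x + 255.372) - x = 143  ⇒  (-4/9)·x = -112.372  ⇒  x = 252.8375°F.
In Celsius: (252.8375 - 32) × 5/9 = 122.6875°C.
In Rankine: 122.6875 × 1.8 + 491.67 = 712.51°R.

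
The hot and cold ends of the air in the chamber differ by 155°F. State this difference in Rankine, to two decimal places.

Fahrenheit and Rankine degrees are the same size, so the interval is unchanged: 155.00.

155.00°R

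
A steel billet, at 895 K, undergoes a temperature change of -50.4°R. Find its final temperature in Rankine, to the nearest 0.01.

Initial temperature in Celsius: 895 - 273.15 = 621.8500°C.
The 50.4°R change is an interval, so only the factor 5/9 applies: -50.4 × 5/9 = -28.0000°C.
Final Celsius temperature: 621.8500 - 28.0000 = 593.8500°C.
In Rankine: 593.8500 × 1.8 + 491.67 = 1560.60°R.

1560.60°R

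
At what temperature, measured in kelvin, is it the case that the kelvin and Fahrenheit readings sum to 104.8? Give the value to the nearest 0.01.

201.60 K

Let K be the kelvin reading. The Fahrenheit reading is F = 1.8·K - 459.67.
Require K + F = 104.8: (2.8)·K - 459.67 = 104.8.
K = (104.8 + 459.67) / (2.8) = 201.60.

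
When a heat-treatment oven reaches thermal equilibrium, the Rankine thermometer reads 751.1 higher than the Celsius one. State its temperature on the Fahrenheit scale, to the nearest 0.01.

Let x be the Celsius reading; then the Rankine reading is 1.8·x + 491.67.
(1.8·x + 491.67) - x = 751.1  ⇒  (0.8)·x = 259.43  ⇒  x = 324.2875°C.
In Fahrenheit: 324.2875 × 1.8 + 32 = 615.72°F.

615.72°F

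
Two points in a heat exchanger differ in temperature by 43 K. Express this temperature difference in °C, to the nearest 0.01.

Kelvin and Celsius degrees are the same size, so the interval is unchanged: 43.00.

43.00°C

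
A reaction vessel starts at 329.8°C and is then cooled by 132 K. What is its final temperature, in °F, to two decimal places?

The 132 K change is an interval; Kelvin and Celsius degrees are the same size, so ΔC = -132°C.
Final Celsius temperature: 329.8000 - 132.0000 = 197.8000°C.
In Fahrenheit: 197.8000 × 1.8 + 32 = 388.04°F.

388.04°F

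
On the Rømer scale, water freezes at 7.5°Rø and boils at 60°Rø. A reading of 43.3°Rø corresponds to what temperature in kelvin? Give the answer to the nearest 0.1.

341.3 K

Linear interpolation between the fixed points: C = (43.3 - 7.5) × 100 / (60 - 7.5) = 68.1905°C.
Then 68.1905 + 273.15 = 341.3 K.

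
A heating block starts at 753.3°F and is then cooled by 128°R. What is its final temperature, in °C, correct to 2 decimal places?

329.61°C

Initial temperature in Celsius: (753.3 - 32) × 5/9 = 400.7222°C.
The 128°R change is an interval, so only the factor 5/9 applies: -128 × 5/9 = -71.1111°C.
Final Celsius temperature: 400.7222 - 71.1111 = 329.6111°C.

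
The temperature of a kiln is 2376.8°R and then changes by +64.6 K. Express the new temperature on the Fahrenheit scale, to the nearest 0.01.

Initial temperature in Celsius: (2376.8 - 491.67) × 5/9 = 1047.2944°C.
The 64.6 K change is an interval; Kelvin and Celsius degrees are the same size, so ΔC = +64.6°C.
Final Celsius temperature: 1047.2944 + 64.6000 = 1111.8944°C.
In Fahrenheit: 1111.8944 × 1.8 + 32 = 2033.41°F.

2033.41°F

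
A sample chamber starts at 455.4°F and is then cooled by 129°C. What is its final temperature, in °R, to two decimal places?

Initial temperature in Celsius: (455.4 - 32) × 5/9 = 235.2222°C.
Final Celsius temperature: 235.2222 - 129.0000 = 106.2222°C.
In Rankine: 106.2222 × 1.8 + 491.67 = 682.87°R.

682.87°R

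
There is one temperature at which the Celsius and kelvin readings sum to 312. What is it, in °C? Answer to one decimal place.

Let C be the Celsius reading. The kelvin reading is K = 1·C + 273.15.
Require C + K = 312: (2)·C + 273.15 = 312.
C = (312 - 273.15) / (2) = 19.4.

19.4°C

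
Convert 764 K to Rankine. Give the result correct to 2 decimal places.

1375.20°R

In Celsius: 764 - 273.15 = 490.8500°C.
In Rankine: 490.8500 × 1.8 + 491.67 = 1375.20°R.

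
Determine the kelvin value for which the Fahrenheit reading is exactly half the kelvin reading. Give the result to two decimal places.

Let K be the kelvin reading. The Fahrenheit reading is F = 1.8·K - 459.67.
Require F = 0.5·K: 1.8·K - 459.67 = 0.5·K.
(1.3)·K = 459.67  ⇒  K = 353.59.

353.59 K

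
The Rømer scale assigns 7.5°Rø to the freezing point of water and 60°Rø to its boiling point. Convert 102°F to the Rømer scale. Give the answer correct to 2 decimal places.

First in Celsius: (102 - 32) × 5/9 = 38.8889°C.
Linearly onto the Rømer scale: 7.5 + (38.8889 / 100) × (60 - 7.5) = 27.92°Rø.

27.92°Rø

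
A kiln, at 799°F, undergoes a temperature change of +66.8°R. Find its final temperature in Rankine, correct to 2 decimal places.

Initial temperature in Celsius: (799 - 32) × 5/9 = 426.1111°C.
The 66.8°R change is an interval, so only the factor 5/9 applies: +66.8 × 5/9 = +37.1111°C.
Final Celsius temperature: 426.1111 + 37.1111 = 463.2222°C.
In Rankine: 463.2222 × 1.8 + 491.67 = 1325.47°R.

1325.47°R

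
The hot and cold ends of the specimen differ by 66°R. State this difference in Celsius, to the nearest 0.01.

For a temperature interval the offset drops out; only the factor 5/9 applies.
66 × 5/9 = 36.67.

36.67°C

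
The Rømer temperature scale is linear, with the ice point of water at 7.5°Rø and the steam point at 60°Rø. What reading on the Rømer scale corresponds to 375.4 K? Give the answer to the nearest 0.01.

61.18°Rø

First in Celsius: 375.4 - 273.15 = 102.2500°C.
Linearly onto the Rømer scale: 7.5 + (102.2500 / 100) × (60 - 7.5) = 61.18°Rø.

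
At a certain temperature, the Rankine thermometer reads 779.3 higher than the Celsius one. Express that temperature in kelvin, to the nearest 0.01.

Let x be the Celsius reading; then the Rankine reading is 1.8·x + 491.67.
(1.8·x + 491.67) - x = 779.3  ⇒  (0.8)·x = 287.63  ⇒  x = 359.5375°C.
In kelvin: 359.5375 + 273.15 = 632.69 K.

632.69 K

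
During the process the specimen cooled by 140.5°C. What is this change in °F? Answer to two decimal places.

For a temperature interval the offset drops out; only the factor 1.8 applies.
140.5 × 1.8 = 252.90.

252.90°F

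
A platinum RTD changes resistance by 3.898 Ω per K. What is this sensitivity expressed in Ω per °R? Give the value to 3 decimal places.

The quantity depends on a temperature interval, so only the ratio of degree sizes applies; the offset between the scales is irrelevant.
A change of 1°R is a change of 5/9 K, so per °R the value is 3.898 × 5/9 = 2.166.

2.166 Ω per °R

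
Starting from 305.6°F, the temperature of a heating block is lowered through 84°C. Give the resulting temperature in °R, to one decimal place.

614.1°R

Initial temperature in Celsius: (305.6 - 32) × 5/9 = 152.0000°C.
Final Celsius temperature: 152.0000 - 84.0000 = 68.0000°C.
In Rankine: 68.0000 × 1.8 + 491.67 = 614.1°R.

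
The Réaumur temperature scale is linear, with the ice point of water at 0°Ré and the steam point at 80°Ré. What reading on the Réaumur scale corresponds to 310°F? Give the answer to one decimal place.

First in Celsius: (310 - 32) × 5/9 = 154.4444°C.
Linearly onto the Réaumur scale: 0 + (154.4444 / 100) × (80 - 0) = 123.6°Ré.

123.6°Ré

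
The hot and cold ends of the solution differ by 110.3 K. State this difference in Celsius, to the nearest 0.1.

110.3°C

Kelvin and Celsius degrees are the same size, so the interval is unchanged: 110.3.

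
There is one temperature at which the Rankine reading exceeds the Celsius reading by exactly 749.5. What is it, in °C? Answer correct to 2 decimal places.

Let C be the Celsius reading. The Rankine reading is R = 1.8·C + 491.67.
Require R - C = 749.5: (0.8)·C + 491.67 = 749.5.
C = (749.5 - 491.67) / (0.8) = 322.29.

322.29°C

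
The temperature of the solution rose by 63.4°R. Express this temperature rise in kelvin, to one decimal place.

Only the scale ratio 5/9 matters for a change in temperature.
63.4 × 5/9 = 35.2.

35.2 K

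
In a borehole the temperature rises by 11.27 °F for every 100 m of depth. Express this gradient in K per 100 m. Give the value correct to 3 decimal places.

6.261 K/100 m

Since only a temperature interval is involved, the additive offset between the scales drops out.
A change of 1°F is a change of 5/9 K, so 11.27 × 5/9 = 6.261.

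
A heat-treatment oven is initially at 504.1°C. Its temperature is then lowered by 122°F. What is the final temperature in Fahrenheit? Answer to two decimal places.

The 122°F change is an interval, so only the factor 5/9 applies: -122 × 5/9 = -67.7778°C.
Final Celsius temperature: 504.1000 - 67.7778 = 436.3222°C.
In Fahrenheit: 436.3222 × 1.8 + 32 = 817.38°F.

817.38°F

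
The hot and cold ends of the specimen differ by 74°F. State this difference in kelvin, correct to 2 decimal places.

41.11 K

For a temperature interval the offset drops out; only the factor 5/9 applies.
74 × 5/9 = 41.11.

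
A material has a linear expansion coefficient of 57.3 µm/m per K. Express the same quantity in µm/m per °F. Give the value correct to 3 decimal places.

31.833 µm/m per °F

The quantity depends on a temperature interval, so only the ratio of degree sizes applies; the offset between the scales is irrelevant.
A change of 1°F is a change of 5/9 K, so per °F the value is 57.3 × 5/9 = 31.833.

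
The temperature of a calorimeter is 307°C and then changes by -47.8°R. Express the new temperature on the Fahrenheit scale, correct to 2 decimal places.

536.80°F

The 47.8°R change is an interval, so only the factor 5/9 applies: -47.8 × 5/9 = -26.5556°C.
Final Celsius temperature: 307.0000 - 26.5556 = 280.4444°C.
In Fahrenheit: 280.4444 × 1.8 + 32 = 536.80°F.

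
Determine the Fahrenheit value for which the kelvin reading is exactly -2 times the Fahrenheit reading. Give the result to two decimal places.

Let F be the Fahrenheit reading. The kelvin reading is K = 5/9·F + 255.372.
Require K = -2·F: 5/9·F + 255.372 = -2·F.
(23/9)·F = -255.372  ⇒  F = -99.93.

-99.93°F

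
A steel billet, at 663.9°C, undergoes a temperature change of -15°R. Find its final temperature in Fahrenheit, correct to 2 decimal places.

1212.02°F

The 15°R change is an interval, so only the factor 5/9 applies: -15 × 5/9 = -8.3333°C.
Final Celsius temperature: 663.9000 - 8.3333 = 655.5667°C.
In Fahrenheit: 655.5667 × 1.8 + 32 = 1212.02°F.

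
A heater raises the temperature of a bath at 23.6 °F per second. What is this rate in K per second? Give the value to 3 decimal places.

13.111 K/second

Since only a temperature interval is involved, the additive offset between the scales drops out.
A change of 1°F is a change of 5/9 K, so 23.6 × 5/9 = 13.111.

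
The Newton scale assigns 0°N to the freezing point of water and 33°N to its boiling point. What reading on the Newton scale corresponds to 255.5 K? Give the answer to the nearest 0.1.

-5.8°N

First in Celsius: 255.5 - 273.15 = -17.6500°C.
Linearly onto the Newton scale: 0 + (-17.6500 / 100) × (33 - 0) = -5.8°N.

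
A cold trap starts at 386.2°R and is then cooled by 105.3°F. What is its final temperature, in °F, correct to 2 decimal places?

Initial temperature in Celsius: (386.2 - 491.67) × 5/9 = -58.5944°C.
The 105.3°F change is an interval, so only the factor 5/9 applies: -105.3 × 5/9 = -58.5000°C.
Final Celsius temperature: -58.5944 - 58.5000 = -117.0944°C.
In Fahrenheit: -117.0944 × 1.8 + 32 = -178.77°F.

-178.77°F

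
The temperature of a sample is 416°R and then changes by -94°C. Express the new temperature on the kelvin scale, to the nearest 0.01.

Initial temperature in Celsius: (416 - 491.67) × 5/9 = -42.0389°C.
Final Celsius temperature: -42.0389 - 94.0000 = -136.0389°C.
In kelvin: -136.0389 + 273.15 = 137.11 K.

137.11 K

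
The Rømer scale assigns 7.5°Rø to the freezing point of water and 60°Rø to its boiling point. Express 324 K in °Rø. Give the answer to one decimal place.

First in Celsius: 324 - 273.15 = 50.8500°C.
Linearly onto the Rømer scale: 7.5 + (50.8500 / 100) × (60 - 7.5) = 34.2°Rø.

34.2°Rø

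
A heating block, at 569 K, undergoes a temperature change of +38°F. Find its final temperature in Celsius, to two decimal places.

316.96°C

Initial temperature in Celsius: 569 - 273.15 = 295.8500°C.
The 38°F change is an interval, so only the factor 5/9 applies: +38 × 5/9 = +21.1111°C.
Final Celsius temperature: 295.8500 + 21.1111 = 316.9611°C.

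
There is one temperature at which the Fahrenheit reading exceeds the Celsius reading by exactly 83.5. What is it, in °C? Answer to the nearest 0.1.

Let C be the Celsius reading. The Fahrenheit reading is F = 1.8·C + 32.
Require F - C = 83.5: (0.8)·C + 32 = 83.5.
C = (83.5 - 32) / (0.8) = 64.4.

64.4°C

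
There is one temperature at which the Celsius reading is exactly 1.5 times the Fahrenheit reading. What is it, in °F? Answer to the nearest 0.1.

Let F be the Fahrenheit reading. The Celsius reading is C = 5/9·F - 17.7778.
Require C = 1.5·F: 5/9·F - 17.7778 = 1.5·F.
(-17/18)·F = 17.7778  ⇒  F = -18.8.

-18.8°F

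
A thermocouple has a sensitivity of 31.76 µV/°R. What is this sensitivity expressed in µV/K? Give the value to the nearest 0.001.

Since only a temperature interval is involved, the additive offset between the scales drops out.
A change of 1 K is a change of 1.8°R, so per K the value is 31.76 × 1.8 = 57.168.

57.168 µV/K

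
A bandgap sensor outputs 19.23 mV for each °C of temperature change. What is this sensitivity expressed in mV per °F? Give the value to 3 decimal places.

The quantity depends on a temperature interval, so only the ratio of degree sizes applies; the offset between the scales is irrelevant.
A change of 1°F is a change of 5/9°C, so per °F the value is 19.23 × 5/9 = 10.683.

10.683 mV per °F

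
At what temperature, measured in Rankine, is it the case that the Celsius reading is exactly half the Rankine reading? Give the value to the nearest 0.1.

Let R be the Rankine reading. The Celsius reading is C = 5/9·R - 273.15.
Require C = 0.5·R: 5/9·R - 273.15 = 0.5·R.
(1/18)·R = 273.15  ⇒  R = 4916.7.

4916.7°R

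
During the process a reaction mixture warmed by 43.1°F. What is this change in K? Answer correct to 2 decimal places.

23.94 K

For a temperature interval the offset drops out; only the factor 5/9 applies.
43.1 × 5/9 = 23.94.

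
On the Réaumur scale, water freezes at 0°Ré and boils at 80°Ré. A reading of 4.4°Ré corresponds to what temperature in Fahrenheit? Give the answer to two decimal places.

Linear interpolation between the fixed points: C = (4.4 - 0) × 100 / (80 - 0) = 5.5000°C.
Then 5.5000 × 1.8 + 32 = 41.90°F.

41.90°F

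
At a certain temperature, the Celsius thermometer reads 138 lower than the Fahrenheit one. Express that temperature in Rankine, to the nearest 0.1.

730.2°R

Let x be the Fahrenheit reading; then the Celsius reading is 5/9·x - 17.7778.
(5/9·x - 17.7778) - x = -138  ⇒  (-4/9)·x = -120.222  ⇒  x = 270.5000°F.
In Celsius: (270.5 - 32) × 5/9 = 132.5000°C.
In Rankine: 132.5000 × 1.8 + 491.67 = 730.2°R.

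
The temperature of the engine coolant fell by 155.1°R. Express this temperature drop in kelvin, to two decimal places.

86.17 K

Only the scale ratio 5/9 matters for a change in temperature.
155.1 × 5/9 = 86.17.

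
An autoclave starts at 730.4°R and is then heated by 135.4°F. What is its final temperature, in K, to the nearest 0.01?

481.00 K

Initial temperature in Celsius: (730.4 - 491.67) × 5/9 = 132.6278°C.
The 135.4°F change is an interval, so only the factor 5/9 applies: +135.4 × 5/9 = +75.2222°C.
Final Celsius temperature: 132.6278 + 75.2222 = 207.8500°C.
In kelvin: 207.8500 + 273.15 = 481.00 K.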